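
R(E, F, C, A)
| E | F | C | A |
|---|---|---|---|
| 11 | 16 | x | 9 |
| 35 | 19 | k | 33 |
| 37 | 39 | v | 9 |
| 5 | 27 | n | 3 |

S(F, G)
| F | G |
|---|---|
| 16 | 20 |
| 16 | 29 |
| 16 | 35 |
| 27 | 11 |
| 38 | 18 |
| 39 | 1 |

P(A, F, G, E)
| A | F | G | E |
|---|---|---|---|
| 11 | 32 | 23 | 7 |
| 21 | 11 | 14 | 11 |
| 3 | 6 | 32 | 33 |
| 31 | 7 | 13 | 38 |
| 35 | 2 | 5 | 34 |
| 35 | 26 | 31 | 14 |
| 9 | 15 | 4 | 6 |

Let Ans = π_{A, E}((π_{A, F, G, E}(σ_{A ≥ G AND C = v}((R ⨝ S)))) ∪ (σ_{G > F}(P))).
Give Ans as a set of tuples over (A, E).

{(21, 11), (3, 33), (31, 38), (35, 14), (35, 34), (9, 37)}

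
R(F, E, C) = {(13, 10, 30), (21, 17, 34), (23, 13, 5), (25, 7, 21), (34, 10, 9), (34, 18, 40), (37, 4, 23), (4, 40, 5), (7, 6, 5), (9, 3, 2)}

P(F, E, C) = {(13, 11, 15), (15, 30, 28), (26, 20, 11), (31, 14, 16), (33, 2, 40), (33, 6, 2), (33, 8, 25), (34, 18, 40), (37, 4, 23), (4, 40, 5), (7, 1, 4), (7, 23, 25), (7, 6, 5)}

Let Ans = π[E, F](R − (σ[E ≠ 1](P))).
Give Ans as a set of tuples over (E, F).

{(10, 13), (10, 34), (13, 23), (17, 21), (3, 9), (7, 25)}

Filtering on E ≠ 1 leaves {(13, 11, 15), (15, 30, 28), (26, 20, 11), (31, 14, 16), (33, 2, 40), (33, 6, 2), (33, 8, 25), (34, 18, 40), (37, 4, 23), (4, 40, 5), (7, 23, 25), (7, 6, 5)}.
Set difference of the two operands is {(13, 10, 30), (21, 17, 34), (23, 13, 5), (25, 7, 21), (34, 10, 9), (9, 3, 2)}.
π[E, F]: project onto (E, F) → {(10, 13), (10, 34), (13, 23), (17, 21), (3, 9), (7, 25)}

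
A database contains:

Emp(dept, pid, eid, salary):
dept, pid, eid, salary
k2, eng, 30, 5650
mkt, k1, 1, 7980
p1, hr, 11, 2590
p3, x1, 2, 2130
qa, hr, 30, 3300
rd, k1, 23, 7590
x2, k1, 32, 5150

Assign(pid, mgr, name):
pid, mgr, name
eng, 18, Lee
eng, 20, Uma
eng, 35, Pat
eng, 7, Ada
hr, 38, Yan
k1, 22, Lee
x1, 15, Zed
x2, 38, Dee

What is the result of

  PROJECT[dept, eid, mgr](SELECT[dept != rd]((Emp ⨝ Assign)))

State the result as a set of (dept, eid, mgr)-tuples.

{(k2, 30, 18), (k2, 30, 20), (k2, 30, 35), (k2, 30, 7), (mkt, 1, 22), (p1, 11, 38), (p3, 2, 15), (qa, 30, 38), (x2, 32, 22)}

Natural join on pid: {(k2, eng, 30, 5650, 18, Lee), (k2, eng, 30, 5650, 20, Uma), (k2, eng, 30, 5650, 35, Pat), (k2, eng, 30, 5650, 7, Ada), (mkt, k1, 1, 7980, 22, Lee), (p1, hr, 11, 2590, 38, Yan), (p3, x1, 2, 2130, 15, Zed), (qa, hr, 30, 3300, 38, Yan), (rd, k1, 23, 7590, 22, Lee), (x2, k1, 32, 5150, 22, Lee)}
Filtering on dept != rd leaves {(k2, eng, 30, 5650, 18, Lee), (k2, eng, 30, 5650, 20, Uma), (k2, eng, 30, 5650, 35, Pat), (k2, eng, 30, 5650, 7, Ada), (mkt, k1, 1, 7980, 22, Lee), (p1, hr, 11, 2590, 38, Yan), (p3, x1, 2, 2130, 15, Zed), (qa, hr, 30, 3300, 38, Yan), (x2, k1, 32, 5150, 22, Lee)}.
Keep only column(s) dept, eid, mgr: {(k2, 30, 18), (k2, 30, 20), (k2, 30, 35), (k2, 30, 7), (mkt, 1, 22), (p1, 11, 38), (p3, 2, 15), (qa, 30, 38), (x2, 32, 22)}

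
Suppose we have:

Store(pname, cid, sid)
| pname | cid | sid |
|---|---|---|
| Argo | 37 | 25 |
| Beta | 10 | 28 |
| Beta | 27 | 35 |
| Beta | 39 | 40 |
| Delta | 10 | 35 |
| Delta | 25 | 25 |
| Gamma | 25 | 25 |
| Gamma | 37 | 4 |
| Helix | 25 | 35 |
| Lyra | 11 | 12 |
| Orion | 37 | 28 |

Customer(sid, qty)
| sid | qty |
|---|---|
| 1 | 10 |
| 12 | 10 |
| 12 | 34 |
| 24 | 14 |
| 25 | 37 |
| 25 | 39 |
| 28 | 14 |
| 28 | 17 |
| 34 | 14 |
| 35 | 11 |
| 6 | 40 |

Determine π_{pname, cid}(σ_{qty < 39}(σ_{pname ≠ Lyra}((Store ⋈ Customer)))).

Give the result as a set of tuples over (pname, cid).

{(Argo, 37), (Beta, 10), (Beta, 27), (Delta, 10), (Delta, 25), (Gamma, 25), (Helix, 25), (Orion, 37)}

Store ⋈ Customer (natural join on sid): {(Argo, 37, 25, 37), (Argo, 37, 25, 39), (Beta, 10, 28, 14), (Beta, 10, 28, 17), (Beta, 27, 35, 11), (Delta, 10, 35, 11), (Delta, 25, 25, 37), (Delta, 25, 25, 39), (Gamma, 25, 25, 37), (Gamma, 25, 25, 39), (Helix, 25, 35, 11), (Lyra, 11, 12, 10), (Lyra, 11, 12, 34), (Orion, 37, 28, 14), (Orion, 37, 28, 17)}
σ[pname ≠ Lyra]: keep tuples satisfying pname ≠ Lyra → {(Argo, 37, 25, 37), (Argo, 37, 25, 39), (Beta, 10, 28, 14), (Beta, 10, 28, 17), (Beta, 27, 35, 11), (Delta, 10, 35, 11), (Delta, 25, 25, 37), (Delta, 25, 25, 39), (Gamma, 25, 25, 37), (Gamma, 25, 25, 39), (Helix, 25, 35, 11), (Orion, 37, 28, 14), (Orion, 37, 28, 17)}
σ[qty < 39]: keep tuples satisfying qty < 39 → {(Argo, 37, 25, 37), (Beta, 10, 28, 14), (Beta, 10, 28, 17), (Beta, 27, 35, 11), (Delta, 10, 35, 11), (Delta, 25, 25, 37), (Gamma, 25, 25, 37), (Helix, 25, 35, 11), (Orion, 37, 28, 14), (Orion, 37, 28, 17)}
Projecting to pname, cid (2 duplicate(s) eliminated): {(Argo, 37), (Beta, 10), (Beta, 27), (Delta, 10), (Delta, 25), (Gamma, 25), (Helix, 25), (Orion, 37)}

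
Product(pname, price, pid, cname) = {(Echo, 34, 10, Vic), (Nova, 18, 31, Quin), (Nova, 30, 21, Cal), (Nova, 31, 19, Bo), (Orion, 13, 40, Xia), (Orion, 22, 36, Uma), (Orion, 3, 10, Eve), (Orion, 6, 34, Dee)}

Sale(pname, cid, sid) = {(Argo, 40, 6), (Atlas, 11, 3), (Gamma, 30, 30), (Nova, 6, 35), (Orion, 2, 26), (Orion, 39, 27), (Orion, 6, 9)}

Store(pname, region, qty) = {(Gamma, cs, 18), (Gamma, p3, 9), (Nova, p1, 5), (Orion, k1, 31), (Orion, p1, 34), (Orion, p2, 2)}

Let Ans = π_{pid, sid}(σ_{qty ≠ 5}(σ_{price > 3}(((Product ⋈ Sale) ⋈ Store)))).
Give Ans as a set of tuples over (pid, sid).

Product ⋈ Sale (natural join on pname): {(Nova, 18, 31, Quin, 6, 35), (Nova, 30, 21, Cal, 6, 35), (Nova, 31, 19, Bo, 6, 35), (Orion, 13, 40, Xia, 2, 26), (Orion, 13, 40, Xia, 39, 27), (Orion, 13, 40, Xia, 6, 9), (Orion, 22, 36, Uma, 2, 26), (Orion, 22, 36, Uma, 39, 27), (Orion, 22, 36, Uma, 6, 9), (Orion, 3, 10, Eve, 2, 26), (Orion, 3, 10, Eve, 39, 27), (Orion, 3, 10, Eve, 6, 9), (Orion, 6, 34, Dee, 2, 26), (Orion, 6, 34, Dee, 39, 27), (Orion, 6, 34, Dee, 6, 9)}
(Product ⋈ Sale) ⋈ Store (natural join on pname): {(Nova, 18, 31, Quin, 6, 35, p1, 5), (Nova, 30, 21, Cal, 6, 35, p1, 5), (Nova, 31, 19, Bo, 6, 35, p1, 5), (Orion, 13, 40, Xia, 2, 26, k1, 31), (Orion, 13, 40, Xia, 2, 26, p1, 34), (Orion, 13, 40, Xia, 2, 26, p2, 2), (Orion, 13, 40, Xia, 39, 27, k1, 31), (Orion, 13, 40, Xia, 39, 27, p1, 34), (Orion, 13, 40, Xia, 39, 27, p2, 2), (Orion, 13, 40, Xia, 6, 9, k1, 31), (Orion, 13, 40, Xia, 6, 9, p1, 34), (Orion, 13, 40, Xia, 6, 9, p2, 2), (Orion, 22, 36, Uma, 2, 26, k1, 31), (Orion, 22, 36, Uma, 2, 26, p1, 34), (Orion, 22, 36, Uma, 2, 26, p2, 2), (Orion, 22, 36, Uma, 39, 27, k1, 31), (Orion, 22, 36, Uma, 39, 27, p1, 34), (Orion, 22, 36, Uma, 39, 27, p2, 2), (Orion, 22, 36, Uma, 6, 9, k1, 31), (Orion, 22, 36, Uma, 6, 9, p1, 34), (Orion, 22, 36, Uma, 6, 9, p2, 2), (Orion, 3, 10, Eve, 2, 26, k1, 31), (Orion, 3, 10, Eve, 2, 26, p1, 34), (Orion, 3, 10, Eve, 2, 26, p2, 2), (Orion, 3, 10, Eve, 39, 27, k1, 31), (Orion, 3, 10, Eve, 39, 27, p1, 34), (Orion, 3, 10, Eve, 39, 27, p2, 2), (Orion, 3, 10, Eve, 6, 9, k1, 31), (Orion, 3, 10, Eve, 6, 9, p1, 34), (Orion, 3, 10, Eve, 6, 9, p2, 2), (Orion, 6, 34, Dee, 2, 26, k1, 31), (Orion, 6, 34, Dee, 2, 26, p1, 34), (Orion, 6, 34, Dee, 2, 26, p2, 2), (Orion, 6, 34, Dee, 39, 27, k1, 31), (Orion, 6, 34, Dee, 39, 27, p1, 34), (Orion, 6, 34, Dee, 39, 27, p2, 2), (Orion, 6, 34, Dee, 6, 9, k1, 31), (Orion, 6, 34, Dee, 6, 9, p1, 34), (Orion, 6, 34, Dee, 6, 9, p2, 2)}
σ[price > 3]: keep tuples satisfying price > 3 → {(Nova, 18, 31, Quin, 6, 35, p1, 5), (Nova, 30, 21, Cal, 6, 35, p1, 5), (Nova, 31, 19, Bo, 6, 35, p1, 5), (Orion, 13, 40, Xia, 2, 26, k1, 31), (Orion, 13, 40, Xia, 2, 26, p1, 34), (Orion, 13, 40, Xia, 2, 26, p2, 2), (Orion, 13, 40, Xia, 39, 27, k1, 31), (Orion, 13, 40, Xia, 39, 27, p1, 34), (Orion, 13, 40, Xia, 39, 27, p2, 2), (Orion, 13, 40, Xia, 6, 9, k1, 31), (Orion, 13, 40, Xia, 6, 9, p1, 34), (Orion, 13, 40, Xia, 6, 9, p2, 2), (Orion, 22, 36, Uma, 2, 26, k1, 31), (Orion, 22, 36, Uma, 2, 26, p1, 34), (Orion, 22, 36, Uma, 2, 26, p2, 2), (Orion, 22, 36, Uma, 39, 27, k1, 31), (Orion, 22, 36, Uma, 39, 27, p1, 34), (Orion, 22, 36, Uma, 39, 27, p2, 2), (Orion, 22, 36, Uma, 6, 9, k1, 31), (Orion, 22, 36, Uma, 6, 9, p1, 34), (Orion, 22, 36, Uma, 6, 9, p2, 2), (Orion, 6, 34, Dee, 2, 26, k1, 31), (Orion, 6, 34, Dee, 2, 26, p1, 34), (Orion, 6, 34, Dee, 2, 26, p2, 2), (Orion, 6, 34, Dee, 39, 27, k1, 31), (Orion, 6, 34, Dee, 39, 27, p1, 34), (Orion, 6, 34, Dee, 39, 27, p2, 2), (Orion, 6, 34, Dee, 6, 9, k1, 31), (Orion, 6, 34, Dee, 6, 9, p1, 34), (Orion, 6, 34, Dee, 6, 9, p2, 2)}
σ[qty ≠ 5]: keep tuples satisfying qty ≠ 5 → {(Orion, 13, 40, Xia, 2, 26, k1, 31), (Orion, 13, 40, Xia, 2, 26, p1, 34), (Orion, 13, 40, Xia, 2, 26, p2, 2), (Orion, 13, 40, Xia, 39, 27, k1, 31), (Orion, 13, 40, Xia, 39, 27, p1, 34), (Orion, 13, 40, Xia, 39, 27, p2, 2), (Orion, 13, 40, Xia, 6, 9, k1, 31), (Orion, 13, 40, Xia, 6, 9, p1, 34), (Orion, 13, 40, Xia, 6, 9, p2, 2), (Orion, 22, 36, Uma, 2, 26, k1, 31), (Orion, 22, 36, Uma, 2, 26, p1, 34), (Orion, 22, 36, Uma, 2, 26, p2, 2), (Orion, 22, 36, Uma, 39, 27, k1, 31), (Orion, 22, 36, Uma, 39, 27, p1, 34), (Orion, 22, 36, Uma, 39, 27, p2, 2), (Orion, 22, 36, Uma, 6, 9, k1, 31), (Orion, 22, 36, Uma, 6, 9, p1, 34), (Orion, 22, 36, Uma, 6, 9, p2, 2), (Orion, 6, 34, Dee, 2, 26, k1, 31), (Orion, 6, 34, Dee, 2, 26, p1, 34), (Orion, 6, 34, Dee, 2, 26, p2, 2), (Orion, 6, 34, Dee, 39, 27, k1, 31), (Orion, 6, 34, Dee, 39, 27, p1, 34), (Orion, 6, 34, Dee, 39, 27, p2, 2), (Orion, 6, 34, Dee, 6, 9, k1, 31), (Orion, 6, 34, Dee, 6, 9, p1, 34), (Orion, 6, 34, Dee, 6, 9, p2, 2)}
π_{pid, sid} gives {(34, 26), (34, 27), (34, 9), (36, 26), (36, 27), (36, 9), (40, 26), (40, 27), (40, 9)} (18 duplicate(s) eliminated).

{(34, 26), (34, 27), (34, 9), (36, 26), (36, 27), (36, 9), (40, 26), (40, 27), (40, 9)}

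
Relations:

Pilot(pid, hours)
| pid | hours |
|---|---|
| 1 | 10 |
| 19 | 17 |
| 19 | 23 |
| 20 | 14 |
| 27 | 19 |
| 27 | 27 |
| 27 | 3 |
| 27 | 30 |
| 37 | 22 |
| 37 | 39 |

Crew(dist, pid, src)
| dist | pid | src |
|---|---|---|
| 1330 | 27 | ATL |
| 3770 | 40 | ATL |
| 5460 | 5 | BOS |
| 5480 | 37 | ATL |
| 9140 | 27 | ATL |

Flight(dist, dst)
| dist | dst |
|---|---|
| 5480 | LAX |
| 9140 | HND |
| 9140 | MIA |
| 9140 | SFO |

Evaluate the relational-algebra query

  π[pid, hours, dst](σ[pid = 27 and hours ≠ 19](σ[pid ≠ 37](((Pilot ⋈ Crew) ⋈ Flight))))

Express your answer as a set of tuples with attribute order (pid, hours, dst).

{(27, 27, HND), (27, 27, MIA), (27, 27, SFO), (27, 3, HND), (27, 3, MIA), (27, 3, SFO), (27, 30, HND), (27, 30, MIA), (27, 30, SFO)}

Natural join on pid: {(27, 19, 1330, ATL), (27, 19, 9140, ATL), (27, 27, 1330, ATL), (27, 27, 9140, ATL), (27, 3, 1330, ATL), (27, 3, 9140, ATL), (27, 30, 1330, ATL), (27, 30, 9140, ATL), (37, 22, 5480, ATL), (37, 39, 5480, ATL)}
Natural join on dist: {(27, 19, 9140, ATL, HND), (27, 19, 9140, ATL, MIA), (27, 19, 9140, ATL, SFO), (27, 27, 9140, ATL, HND), (27, 27, 9140, ATL, MIA), (27, 27, 9140, ATL, SFO), (27, 3, 9140, ATL, HND), (27, 3, 9140, ATL, MIA), (27, 3, 9140, ATL, SFO), (27, 30, 9140, ATL, HND), (27, 30, 9140, ATL, MIA), (27, 30, 9140, ATL, SFO), (37, 22, 5480, ATL, LAX), (37, 39, 5480, ATL, LAX)}
Selection pid ≠ 37: {(27, 19, 9140, ATL, HND), (27, 19, 9140, ATL, MIA), (27, 19, 9140, ATL, SFO), (27, 27, 9140, ATL, HND), (27, 27, 9140, ATL, MIA), (27, 27, 9140, ATL, SFO), (27, 3, 9140, ATL, HND), (27, 3, 9140, ATL, MIA), (27, 3, 9140, ATL, SFO), (27, 30, 9140, ATL, HND), (27, 30, 9140, ATL, MIA), (27, 30, 9140, ATL, SFO)}
Selection pid = 27 and hours ≠ 19: {(27, 27, 9140, ATL, HND), (27, 27, 9140, ATL, MIA), (27, 27, 9140, ATL, SFO), (27, 3, 9140, ATL, HND), (27, 3, 9140, ATL, MIA), (27, 3, 9140, ATL, SFO), (27, 30, 9140, ATL, HND), (27, 30, 9140, ATL, MIA), (27, 30, 9140, ATL, SFO)}
π_{pid, hours, dst} gives {(27, 27, HND), (27, 27, MIA), (27, 27, SFO), (27, 3, HND), (27, 3, MIA), (27, 3, SFO), (27, 30, HND), (27, 30, MIA), (27, 30, SFO)}.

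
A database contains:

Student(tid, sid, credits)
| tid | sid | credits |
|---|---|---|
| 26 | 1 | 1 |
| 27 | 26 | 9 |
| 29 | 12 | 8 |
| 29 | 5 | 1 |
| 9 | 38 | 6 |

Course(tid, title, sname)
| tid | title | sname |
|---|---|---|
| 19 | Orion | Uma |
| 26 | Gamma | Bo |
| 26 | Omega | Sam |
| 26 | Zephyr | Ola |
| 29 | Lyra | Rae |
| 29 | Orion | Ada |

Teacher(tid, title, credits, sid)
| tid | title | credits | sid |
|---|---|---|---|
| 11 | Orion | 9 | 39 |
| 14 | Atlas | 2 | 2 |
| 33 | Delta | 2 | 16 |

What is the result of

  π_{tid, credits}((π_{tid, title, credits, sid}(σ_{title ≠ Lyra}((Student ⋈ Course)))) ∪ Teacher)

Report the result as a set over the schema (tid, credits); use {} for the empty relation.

{(11, 9), (14, 2), (26, 1), (29, 1), (29, 8), (33, 2)}

Natural join on tid: {(26, 1, 1, Gamma, Bo), (26, 1, 1, Omega, Sam), (26, 1, 1, Zephyr, Ola), (29, 12, 8, Lyra, Rae), (29, 12, 8, Orion, Ada), (29, 5, 1, Lyra, Rae), (29, 5, 1, Orion, Ada)}
Apply σ_{title ≠ Lyra}; surviving tuples: {(26, 1, 1, Gamma, Bo), (26, 1, 1, Omega, Sam), (26, 1, 1, Zephyr, Ola), (29, 12, 8, Orion, Ada), (29, 5, 1, Orion, Ada)}
Projecting to tid, title, credits, sid: {(26, Gamma, 1, 1), (26, Omega, 1, 1), (26, Zephyr, 1, 1), (29, Orion, 1, 5), (29, Orion, 8, 12)}
Union: {(26, Gamma, 1, 1), (26, Omega, 1, 1), (26, Zephyr, 1, 1), (29, Orion, 1, 5), (29, Orion, 8, 12)} with {(11, Orion, 9, 39), (14, Atlas, 2, 2), (33, Delta, 2, 16)} → {(11, Orion, 9, 39), (14, Atlas, 2, 2), (26, Gamma, 1, 1), (26, Omega, 1, 1), (26, Zephyr, 1, 1), (29, Orion, 1, 5), (29, Orion, 8, 12), (33, Delta, 2, 16)}
Projecting to tid, credits (2 duplicate(s) eliminated): {(11, 9), (14, 2), (26, 1), (29, 1), (29, 8), (33, 2)}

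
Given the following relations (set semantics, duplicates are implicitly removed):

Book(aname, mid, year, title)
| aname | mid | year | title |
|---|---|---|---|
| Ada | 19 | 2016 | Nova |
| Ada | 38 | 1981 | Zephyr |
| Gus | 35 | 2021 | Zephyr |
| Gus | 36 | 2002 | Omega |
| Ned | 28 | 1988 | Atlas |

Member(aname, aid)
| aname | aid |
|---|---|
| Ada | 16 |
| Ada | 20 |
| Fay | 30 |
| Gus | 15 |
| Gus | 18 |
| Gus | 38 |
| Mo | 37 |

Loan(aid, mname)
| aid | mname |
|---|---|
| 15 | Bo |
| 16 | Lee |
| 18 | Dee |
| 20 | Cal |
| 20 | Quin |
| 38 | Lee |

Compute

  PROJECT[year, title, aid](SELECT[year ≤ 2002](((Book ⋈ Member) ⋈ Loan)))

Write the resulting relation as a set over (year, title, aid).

Natural join on aname: {(Ada, 19, 2016, Nova, 16), (Ada, 19, 2016, Nova, 20), (Ada, 38, 1981, Zephyr, 16), (Ada, 38, 1981, Zephyr, 20), (Gus, 35, 2021, Zephyr, 15), (Gus, 35, 2021, Zephyr, 18), (Gus, 35, 2021, Zephyr, 38), (Gus, 36, 2002, Omega, 15), (Gus, 36, 2002, Omega, 18), (Gus, 36, 2002, Omega, 38)}
Natural join on aid: {(Ada, 19, 2016, Nova, 16, Lee), (Ada, 19, 2016, Nova, 20, Cal), (Ada, 19, 2016, Nova, 20, Quin), (Ada, 38, 1981, Zephyr, 16, Lee), (Ada, 38, 1981, Zephyr, 20, Cal), (Ada, 38, 1981, Zephyr, 20, Quin), (Gus, 35, 2021, Zephyr, 15, Bo), (Gus, 35, 2021, Zephyr, 18, Dee), (Gus, 35, 2021, Zephyr, 38, Lee), (Gus, 36, 2002, Omega, 15, Bo), (Gus, 36, 2002, Omega, 18, Dee), (Gus, 36, 2002, Omega, 38, Lee)}
Apply σ_{year ≤ 2002}; surviving tuples: {(Ada, 38, 1981, Zephyr, 16, Lee), (Ada, 38, 1981, Zephyr, 20, Cal), (Ada, 38, 1981, Zephyr, 20, Quin), (Gus, 36, 2002, Omega, 15, Bo), (Gus, 36, 2002, Omega, 18, Dee), (Gus, 36, 2002, Omega, 38, Lee)}
Projecting to year, title, aid (1 duplicate(s) eliminated): {(1981, Zephyr, 16), (1981, Zephyr, 20), (2002, Omega, 15), (2002, Omega, 18), (2002, Omega, 38)}

{(1981, Zephyr, 16), (1981, Zephyr, 20), (2002, Omega, 15), (2002, Omega, 18), (2002, Omega, 38)}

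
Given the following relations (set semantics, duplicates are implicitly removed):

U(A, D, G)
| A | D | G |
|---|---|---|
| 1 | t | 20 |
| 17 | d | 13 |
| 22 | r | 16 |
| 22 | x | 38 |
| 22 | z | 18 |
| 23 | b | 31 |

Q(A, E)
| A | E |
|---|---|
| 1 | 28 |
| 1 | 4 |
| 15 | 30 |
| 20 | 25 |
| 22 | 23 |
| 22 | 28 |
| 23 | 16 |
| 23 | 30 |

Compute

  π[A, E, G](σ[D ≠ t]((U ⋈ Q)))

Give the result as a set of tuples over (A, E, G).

{(22, 23, 16), (22, 23, 18), (22, 23, 38), (22, 28, 16), (22, 28, 18), (22, 28, 38), (23, 16, 31), (23, 30, 31)}

U ⋈ Q (natural join on A): {(1, t, 20, 28), (1, t, 20, 4), (22, r, 16, 23), (22, r, 16, 28), (22, x, 38, 23), (22, x, 38, 28), (22, z, 18, 23), (22, z, 18, 28), (23, b, 31, 16), (23, b, 31, 30)}
σ[D ≠ t]: keep tuples satisfying D ≠ t → {(22, r, 16, 23), (22, r, 16, 28), (22, x, 38, 23), (22, x, 38, 28), (22, z, 18, 23), (22, z, 18, 28), (23, b, 31, 16), (23, b, 31, 30)}
π_{A, E, G} gives {(22, 23, 16), (22, 23, 18), (22, 23, 38), (22, 28, 16), (22, 28, 18), (22, 28, 38), (23, 16, 31), (23, 30, 31)}.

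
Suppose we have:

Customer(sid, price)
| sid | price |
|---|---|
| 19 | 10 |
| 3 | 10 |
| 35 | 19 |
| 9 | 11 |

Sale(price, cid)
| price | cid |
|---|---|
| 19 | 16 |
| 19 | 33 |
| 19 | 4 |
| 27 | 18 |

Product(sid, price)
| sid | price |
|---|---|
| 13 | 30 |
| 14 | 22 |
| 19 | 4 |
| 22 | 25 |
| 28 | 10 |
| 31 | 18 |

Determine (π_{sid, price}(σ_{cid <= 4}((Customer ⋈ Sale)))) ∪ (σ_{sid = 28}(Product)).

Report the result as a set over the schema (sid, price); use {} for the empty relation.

{(28, 10), (35, 19)}

Natural join on price: {(35, 19, 16), (35, 19, 33), (35, 19, 4)}
Filtering on cid <= 4 leaves {(35, 19, 4)}.
π[sid, price]: project onto (sid, price) → {(35, 19)}
Filtering on sid = 28 leaves {(28, 10)}.
Set union of the two operands is {(28, 10), (35, 19)}.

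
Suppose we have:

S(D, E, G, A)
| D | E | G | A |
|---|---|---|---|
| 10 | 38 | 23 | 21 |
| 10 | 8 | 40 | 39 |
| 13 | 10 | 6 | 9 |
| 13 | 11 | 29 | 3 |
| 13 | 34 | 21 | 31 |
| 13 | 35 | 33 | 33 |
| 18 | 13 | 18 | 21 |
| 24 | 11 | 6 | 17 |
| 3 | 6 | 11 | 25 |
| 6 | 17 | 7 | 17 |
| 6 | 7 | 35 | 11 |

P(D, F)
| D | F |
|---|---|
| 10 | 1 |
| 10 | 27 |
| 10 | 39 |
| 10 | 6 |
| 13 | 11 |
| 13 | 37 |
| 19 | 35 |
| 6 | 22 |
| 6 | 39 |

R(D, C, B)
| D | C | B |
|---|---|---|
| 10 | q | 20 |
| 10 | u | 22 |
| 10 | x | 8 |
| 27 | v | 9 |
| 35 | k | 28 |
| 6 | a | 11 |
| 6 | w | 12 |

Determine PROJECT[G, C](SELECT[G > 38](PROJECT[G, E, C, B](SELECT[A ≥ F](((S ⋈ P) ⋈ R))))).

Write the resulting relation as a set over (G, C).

Joining S and P on D yields {(10, 38, 23, 21, 1), (10, 38, 23, 21, 27), (10, 38, 23, 21, 39), (10, 38, 23, 21, 6), (10, 8, 40, 39, 1), (10, 8, 40, 39, 27), (10, 8, 40, 39, 39), (10, 8, 40, 39, 6), (13, 10, 6, 9, 11), (13, 10, 6, 9, 37), (13, 11, 29, 3, 11), (13, 11, 29, 3, 37), (13, 34, 21, 31, 11), (13, 34, 21, 31, 37), (13, 35, 33, 33, 11), (13, 35, 33, 33, 37), (6, 17, 7, 17, 22), (6, 17, 7, 17, 39), (6, 7, 35, 11, 22), (6, 7, 35, 11, 39)}.
Joining (S ⋈ P) and R on D yields {(10, 38, 23, 21, 1, q, 20), (10, 38, 23, 21, 1, u, 22), (10, 38, 23, 21, 1, x, 8), (10, 38, 23, 21, 27, q, 20), (10, 38, 23, 21, 27, u, 22), (10, 38, 23, 21, 27, x, 8), (10, 38, 23, 21, 39, q, 20), (10, 38, 23, 21, 39, u, 22), (10, 38, 23, 21, 39, x, 8), (10, 38, 23, 21, 6, q, 20), (10, 38, 23, 21, 6, u, 22), (10, 38, 23, 21, 6, x, 8), (10, 8, 40, 39, 1, q, 20), (10, 8, 40, 39, 1, u, 22), (10, 8, 40, 39, 1, x, 8), (10, 8, 40, 39, 27, q, 20), (10, 8, 40, 39, 27, u, 22), (10, 8, 40, 39, 27, x, 8), (10, 8, 40, 39, 39, q, 20), (10, 8, 40, 39, 39, u, 22), (10, 8, 40, 39, 39, x, 8), (10, 8, 40, 39, 6, q, 20), (10, 8, 40, 39, 6, u, 22), (10, 8, 40, 39, 6, x, 8), (6, 17, 7, 17, 22, a, 11), (6, 17, 7, 17, 22, w, 12), (6, 17, 7, 17, 39, a, 11), (6, 17, 7, 17, 39, w, 12), (6, 7, 35, 11, 22, a, 11), (6, 7, 35, 11, 22, w, 12), (6, 7, 35, 11, 39, a, 11), (6, 7, 35, 11, 39, w, 12)}.
Apply σ_{A ≥ F}; surviving tuples: {(10, 38, 23, 21, 1, q, 20), (10, 38, 23, 21, 1, u, 22), (10, 38, 23, 21, 1, x, 8), (10, 38, 23, 21, 6, q, 20), (10, 38, 23, 21, 6, u, 22), (10, 38, 23, 21, 6, x, 8), (10, 8, 40, 39, 1, q, 20), (10, 8, 40, 39, 1, u, 22), (10, 8, 40, 39, 1, x, 8), (10, 8, 40, 39, 27, q, 20), (10, 8, 40, 39, 27, u, 22), (10, 8, 40, 39, 27, x, 8), (10, 8, 40, 39, 39, q, 20), (10, 8, 40, 39, 39, u, 22), (10, 8, 40, 39, 39, x, 8), (10, 8, 40, 39, 6, q, 20), (10, 8, 40, 39, 6, u, 22), (10, 8, 40, 39, 6, x, 8)}
π_{G, E, C, B} gives {(23, 38, q, 20), (23, 38, u, 22), (23, 38, x, 8), (40, 8, q, 20), (40, 8, u, 22), (40, 8, x, 8)} (12 duplicate(s) eliminated).
Apply σ_{G > 38}; surviving tuples: {(40, 8, q, 20), (40, 8, u, 22), (40, 8, x, 8)}
π_{G, C} gives {(40, q), (40, u), (40, x)}.

{(40, q), (40, u), (40, x)}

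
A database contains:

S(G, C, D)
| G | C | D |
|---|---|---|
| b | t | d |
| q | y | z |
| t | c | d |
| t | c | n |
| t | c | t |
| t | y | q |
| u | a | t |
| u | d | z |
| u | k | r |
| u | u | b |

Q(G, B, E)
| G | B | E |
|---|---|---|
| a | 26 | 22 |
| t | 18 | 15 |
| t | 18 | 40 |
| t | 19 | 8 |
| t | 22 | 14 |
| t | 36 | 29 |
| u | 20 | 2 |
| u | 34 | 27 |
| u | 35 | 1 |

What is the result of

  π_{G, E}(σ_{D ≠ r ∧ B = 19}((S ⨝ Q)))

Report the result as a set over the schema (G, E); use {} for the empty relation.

Natural join on G: {(t, c, d, 18, 15), (t, c, d, 18, 40), (t, c, d, 19, 8), (t, c, d, 22, 14), (t, c, d, 36, 29), (t, c, n, 18, 15), (t, c, n, 18, 40), (t, c, n, 19, 8), (t, c, n, 22, 14), (t, c, n, 36, 29), (t, c, t, 18, 15), (t, c, t, 18, 40), (t, c, t, 19, 8), (t, c, t, 22, 14), (t, c, t, 36, 29), (t, y, q, 18, 15), (t, y, q, 18, 40), (t, y, q, 19, 8), (t, y, q, 22, 14), (t, y, q, 36, 29), (u, a, t, 20, 2), (u, a, t, 34, 27), (u, a, t, 35, 1), (u, d, z, 20, 2), (u, d, z, 34, 27), (u, d, z, 35, 1), (u, k, r, 20, 2), (u, k, r, 34, 27), (u, k, r, 35, 1), (u, u, b, 20, 2), (u, u, b, 34, 27), (u, u, b, 35, 1)}
Filtering on D ≠ r ∧ B = 19 leaves {(t, c, d, 19, 8), (t, c, n, 19, 8), (t, c, t, 19, 8), (t, y, q, 19, 8)}.
Projecting to G, E (3 duplicate(s) eliminated): {(t, 8)}

{(t, 8)}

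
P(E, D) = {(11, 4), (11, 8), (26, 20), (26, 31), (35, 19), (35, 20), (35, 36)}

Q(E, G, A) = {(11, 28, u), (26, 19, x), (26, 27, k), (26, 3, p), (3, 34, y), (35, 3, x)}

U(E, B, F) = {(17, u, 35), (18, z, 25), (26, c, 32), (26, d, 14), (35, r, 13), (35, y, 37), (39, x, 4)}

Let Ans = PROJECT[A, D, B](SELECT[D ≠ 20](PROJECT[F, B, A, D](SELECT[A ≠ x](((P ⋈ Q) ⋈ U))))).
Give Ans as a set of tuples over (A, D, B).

{(k, 31, c), (k, 31, d), (p, 31, c), (p, 31, d)}

Natural join on E: {(11, 4, 28, u), (11, 8, 28, u), (26, 20, 19, x), (26, 20, 27, k), (26, 20, 3, p), (26, 31, 19, x), (26, 31, 27, k), (26, 31, 3, p), (35, 19, 3, x), (35, 20, 3, x), (35, 36, 3, x)}
Natural join on E: {(26, 20, 19, x, c, 32), (26, 20, 19, x, d, 14), (26, 20, 27, k, c, 32), (26, 20, 27, k, d, 14), (26, 20, 3, p, c, 32), (26, 20, 3, p, d, 14), (26, 31, 19, x, c, 32), (26, 31, 19, x, d, 14), (26, 31, 27, k, c, 32), (26, 31, 27, k, d, 14), (26, 31, 3, p, c, 32), (26, 31, 3, p, d, 14), (35, 19, 3, x, r, 13), (35, 19, 3, x, y, 37), (35, 20, 3, x, r, 13), (35, 20, 3, x, y, 37), (35, 36, 3, x, r, 13), (35, 36, 3, x, y, 37)}
Filtering on A ≠ x leaves {(26, 20, 27, k, c, 32), (26, 20, 27, k, d, 14), (26, 20, 3, p, c, 32), (26, 20, 3, p, d, 14), (26, 31, 27, k, c, 32), (26, 31, 27, k, d, 14), (26, 31, 3, p, c, 32), (26, 31, 3, p, d, 14)}.
Projecting to F, B, A, D: {(14, d, k, 20), (14, d, k, 31), (14, d, p, 20), (14, d, p, 31), (32, c, k, 20), (32, c, k, 31), (32, c, p, 20), (32, c, p, 31)}
Filtering on D ≠ 20 leaves {(14, d, k, 31), (14, d, p, 31), (32, c, k, 31), (32, c, p, 31)}.
Projecting to A, D, B: {(k, 31, c), (k, 31, d), (p, 31, c), (p, 31, d)}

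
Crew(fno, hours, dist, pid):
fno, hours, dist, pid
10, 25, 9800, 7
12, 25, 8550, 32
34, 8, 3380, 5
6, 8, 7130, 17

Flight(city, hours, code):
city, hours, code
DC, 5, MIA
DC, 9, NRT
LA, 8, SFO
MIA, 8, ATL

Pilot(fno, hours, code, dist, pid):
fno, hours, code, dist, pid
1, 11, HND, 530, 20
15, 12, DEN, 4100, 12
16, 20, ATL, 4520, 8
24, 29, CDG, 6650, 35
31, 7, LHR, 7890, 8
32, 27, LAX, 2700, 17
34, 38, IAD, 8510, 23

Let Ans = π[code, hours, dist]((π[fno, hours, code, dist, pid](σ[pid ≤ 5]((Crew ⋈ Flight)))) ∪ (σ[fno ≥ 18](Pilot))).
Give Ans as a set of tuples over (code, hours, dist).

{(ATL, 8, 3380), (CDG, 29, 6650), (IAD, 38, 8510), (LAX, 27, 2700), (LHR, 7, 7890), (SFO, 8, 3380)}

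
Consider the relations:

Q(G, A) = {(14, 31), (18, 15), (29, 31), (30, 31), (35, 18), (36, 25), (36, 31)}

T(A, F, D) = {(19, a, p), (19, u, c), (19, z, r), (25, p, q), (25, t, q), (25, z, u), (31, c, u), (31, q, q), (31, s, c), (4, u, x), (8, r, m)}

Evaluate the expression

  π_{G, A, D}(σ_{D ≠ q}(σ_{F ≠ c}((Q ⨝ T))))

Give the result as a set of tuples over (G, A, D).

Joining Q and T on A yields {(14, 31, c, u), (14, 31, q, q), (14, 31, s, c), (29, 31, c, u), (29, 31, q, q), (29, 31, s, c), (30, 31, c, u), (30, 31, q, q), (30, 31, s, c), (36, 25, p, q), (36, 25, t, q), (36, 25, z, u), (36, 31, c, u), (36, 31, q, q), (36, 31, s, c)}.
Filtering on F ≠ c leaves {(14, 31, q, q), (14, 31, s, c), (29, 31, q, q), (29, 31, s, c), (30, 31, q, q), (30, 31, s, c), (36, 25, p, q), (36, 25, t, q), (36, 25, z, u), (36, 31, q, q), (36, 31, s, c)}.
Filtering on D ≠ q leaves {(14, 31, s, c), (29, 31, s, c), (30, 31, s, c), (36, 25, z, u), (36, 31, s, c)}.
Keep only column(s) G, A, D: {(14, 31, c), (29, 31, c), (30, 31, c), (36, 25, u), (36, 31, c)}

{(14, 31, c), (29, 31, c), (30, 31, c), (36, 25, u), (36, 31, c)}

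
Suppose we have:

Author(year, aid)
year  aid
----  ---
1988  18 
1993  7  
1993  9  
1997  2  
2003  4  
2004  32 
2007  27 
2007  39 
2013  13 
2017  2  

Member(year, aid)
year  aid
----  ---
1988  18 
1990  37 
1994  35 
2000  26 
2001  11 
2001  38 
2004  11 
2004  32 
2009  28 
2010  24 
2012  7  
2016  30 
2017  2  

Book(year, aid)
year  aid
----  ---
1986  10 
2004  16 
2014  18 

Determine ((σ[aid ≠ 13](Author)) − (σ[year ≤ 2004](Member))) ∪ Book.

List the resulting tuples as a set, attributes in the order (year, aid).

{(1986, 10), (1993, 7), (1993, 9), (1997, 2), (2003, 4), (2004, 16), (2007, 27), (2007, 39), (2014, 18), (2017, 2)}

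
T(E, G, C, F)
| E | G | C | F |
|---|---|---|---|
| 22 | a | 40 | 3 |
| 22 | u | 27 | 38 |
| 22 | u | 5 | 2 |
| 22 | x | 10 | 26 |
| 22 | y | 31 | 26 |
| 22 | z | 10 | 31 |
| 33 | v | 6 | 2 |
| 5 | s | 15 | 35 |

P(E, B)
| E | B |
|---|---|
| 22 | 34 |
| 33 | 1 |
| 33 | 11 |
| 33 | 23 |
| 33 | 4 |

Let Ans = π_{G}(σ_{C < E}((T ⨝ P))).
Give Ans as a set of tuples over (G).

T ⋈ P (natural join on E): {(22, a, 40, 3, 34), (22, u, 27, 38, 34), (22, u, 5, 2, 34), (22, x, 10, 26, 34), (22, y, 31, 26, 34), (22, z, 10, 31, 34), (33, v, 6, 2, 1), (33, v, 6, 2, 11), (33, v, 6, 2, 23), (33, v, 6, 2, 4)}
σ[C < E]: keep tuples satisfying C < E → {(22, u, 5, 2, 34), (22, x, 10, 26, 34), (22, z, 10, 31, 34), (33, v, 6, 2, 1), (33, v, 6, 2, 11), (33, v, 6, 2, 23), (33, v, 6, 2, 4)}
π[G]: project onto (G) (3 duplicate(s) eliminated) → {u, v, x, z}

{u, v, x, z}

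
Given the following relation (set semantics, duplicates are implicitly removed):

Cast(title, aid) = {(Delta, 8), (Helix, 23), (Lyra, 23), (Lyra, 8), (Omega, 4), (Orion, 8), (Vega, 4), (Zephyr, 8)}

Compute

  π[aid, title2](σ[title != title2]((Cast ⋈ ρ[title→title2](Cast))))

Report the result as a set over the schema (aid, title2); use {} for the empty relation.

{(23, Helix), (23, Lyra), (4, Omega), (4, Vega), (8, Delta), (8, Lyra), (8, Orion), (8, Zephyr)}

ρ[title→title2]: schema becomes (title2, aid); tuples unchanged.
Natural join on aid: {(Delta, 8, Delta), (Delta, 8, Lyra), (Delta, 8, Orion), (Delta, 8, Zephyr), (Helix, 23, Helix), (Helix, 23, Lyra), (Lyra, 23, Helix), (Lyra, 23, Lyra), (Lyra, 8, Delta), (Lyra, 8, Lyra), (Lyra, 8, Orion), (Lyra, 8, Zephyr), (Omega, 4, Omega), (Omega, 4, Vega), (Orion, 8, Delta), (Orion, 8, Lyra), (Orion, 8, Orion), (Orion, 8, Zephyr), (Vega, 4, Omega), (Vega, 4, Vega), (Zephyr, 8, Delta), (Zephyr, 8, Lyra), (Zephyr, 8, Orion), (Zephyr, 8, Zephyr)}
σ[title != title2]: keep tuples satisfying title != title2 → {(Delta, 8, Lyra), (Delta, 8, Orion), (Delta, 8, Zephyr), (Helix, 23, Lyra), (Lyra, 23, Helix), (Lyra, 8, Delta), (Lyra, 8, Orion), (Lyra, 8, Zephyr), (Omega, 4, Vega), (Orion, 8, Delta), (Orion, 8, Lyra), (Orion, 8, Zephyr), (Vega, 4, Omega), (Zephyr, 8, Delta), (Zephyr, 8, Lyra), (Zephyr, 8, Orion)}
π_{aid, title2} gives {(23, Helix), (23, Lyra), (4, Omega), (4, Vega), (8, Delta), (8, Lyra), (8, Orion), (8, Zephyr)} (8 duplicate(s) eliminated).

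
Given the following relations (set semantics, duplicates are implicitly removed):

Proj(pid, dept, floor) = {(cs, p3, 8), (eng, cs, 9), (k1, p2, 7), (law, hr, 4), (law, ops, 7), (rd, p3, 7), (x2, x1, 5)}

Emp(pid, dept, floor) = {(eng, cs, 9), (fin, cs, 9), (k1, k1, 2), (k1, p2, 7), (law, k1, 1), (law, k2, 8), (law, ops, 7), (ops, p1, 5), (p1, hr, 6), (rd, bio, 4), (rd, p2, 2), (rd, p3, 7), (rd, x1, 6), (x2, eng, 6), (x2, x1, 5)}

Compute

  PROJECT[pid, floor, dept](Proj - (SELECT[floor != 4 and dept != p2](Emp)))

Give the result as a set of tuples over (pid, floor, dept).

{(cs, 8, p3), (k1, 7, p2), (law, 4, hr)}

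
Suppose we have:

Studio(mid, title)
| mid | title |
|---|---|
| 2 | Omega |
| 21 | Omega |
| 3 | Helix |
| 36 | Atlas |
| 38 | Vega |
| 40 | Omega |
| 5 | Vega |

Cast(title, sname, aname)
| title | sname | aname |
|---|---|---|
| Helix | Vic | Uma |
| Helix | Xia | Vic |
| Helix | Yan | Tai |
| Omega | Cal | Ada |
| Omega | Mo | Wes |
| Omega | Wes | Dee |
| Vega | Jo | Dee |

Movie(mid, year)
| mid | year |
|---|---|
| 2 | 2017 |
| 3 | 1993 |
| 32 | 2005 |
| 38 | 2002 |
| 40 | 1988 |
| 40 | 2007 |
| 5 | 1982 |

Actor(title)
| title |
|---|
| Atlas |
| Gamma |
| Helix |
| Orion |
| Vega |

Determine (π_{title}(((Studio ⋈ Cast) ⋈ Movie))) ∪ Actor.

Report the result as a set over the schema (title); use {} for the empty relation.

{Atlas, Gamma, Helix, Omega, Orion, Vega}

Studio ⋈ Cast (natural join on title): {(2, Omega, Cal, Ada), (2, Omega, Mo, Wes), (2, Omega, Wes, Dee), (21, Omega, Cal, Ada), (21, Omega, Mo, Wes), (21, Omega, Wes, Dee), (3, Helix, Vic, Uma), (3, Helix, Xia, Vic), (3, Helix, Yan, Tai), (38, Vega, Jo, Dee), (40, Omega, Cal, Ada), (40, Omega, Mo, Wes), (40, Omega, Wes, Dee), (5, Vega, Jo, Dee)}
(Studio ⋈ Cast) ⋈ Movie (natural join on mid): {(2, Omega, Cal, Ada, 2017), (2, Omega, Mo, Wes, 2017), (2, Omega, Wes, Dee, 2017), (3, Helix, Vic, Uma, 1993), (3, Helix, Xia, Vic, 1993), (3, Helix, Yan, Tai, 1993), (38, Vega, Jo, Dee, 2002), (40, Omega, Cal, Ada, 1988), (40, Omega, Cal, Ada, 2007), (40, Omega, Mo, Wes, 1988), (40, Omega, Mo, Wes, 2007), (40, Omega, Wes, Dee, 1988), (40, Omega, Wes, Dee, 2007), (5, Vega, Jo, Dee, 1982)}
π_{title} gives {Helix, Omega, Vega} (11 duplicate(s) eliminated).
Set union of the two operands is {Atlas, Gamma, Helix, Omega, Orion, Vega}.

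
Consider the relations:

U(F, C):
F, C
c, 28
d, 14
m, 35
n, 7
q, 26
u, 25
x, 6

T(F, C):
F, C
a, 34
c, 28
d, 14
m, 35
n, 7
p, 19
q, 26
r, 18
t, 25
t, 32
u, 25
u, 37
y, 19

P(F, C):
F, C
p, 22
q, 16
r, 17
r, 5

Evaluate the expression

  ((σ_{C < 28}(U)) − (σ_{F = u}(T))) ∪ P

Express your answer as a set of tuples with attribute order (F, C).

{(d, 14), (n, 7), (p, 22), (q, 16), (q, 26), (r, 17), (r, 5), (x, 6)}

Selection C < 28: {(d, 14), (n, 7), (q, 26), (u, 25), (x, 6)}
Selection F = u: {(u, 25), (u, 37)}
Set difference of the two operands is {(d, 14), (n, 7), (q, 26), (x, 6)}.
Set union of the two operands is {(d, 14), (n, 7), (p, 22), (q, 16), (q, 26), (r, 17), (r, 5), (x, 6)}.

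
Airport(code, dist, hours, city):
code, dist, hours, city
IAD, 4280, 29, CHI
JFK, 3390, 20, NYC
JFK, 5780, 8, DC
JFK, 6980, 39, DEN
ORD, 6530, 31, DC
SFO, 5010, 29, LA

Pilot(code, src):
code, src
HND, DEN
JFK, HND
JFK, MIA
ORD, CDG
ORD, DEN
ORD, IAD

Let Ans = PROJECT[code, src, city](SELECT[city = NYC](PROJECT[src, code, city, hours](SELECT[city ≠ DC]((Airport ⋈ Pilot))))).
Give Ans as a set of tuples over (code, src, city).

{(JFK, HND, NYC), (JFK, MIA, NYC)}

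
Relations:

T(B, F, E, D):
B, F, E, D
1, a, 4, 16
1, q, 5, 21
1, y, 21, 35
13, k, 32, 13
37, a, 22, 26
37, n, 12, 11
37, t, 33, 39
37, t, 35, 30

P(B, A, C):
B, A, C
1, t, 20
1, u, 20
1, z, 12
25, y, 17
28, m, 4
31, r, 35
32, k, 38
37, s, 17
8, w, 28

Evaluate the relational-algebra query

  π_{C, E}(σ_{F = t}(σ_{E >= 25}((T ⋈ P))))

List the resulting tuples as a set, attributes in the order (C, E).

Joining T and P on B yields {(1, a, 4, 16, t, 20), (1, a, 4, 16, u, 20), (1, a, 4, 16, z, 12), (1, q, 5, 21, t, 20), (1, q, 5, 21, u, 20), (1, q, 5, 21, z, 12), (1, y, 21, 35, t, 20), (1, y, 21, 35, u, 20), (1, y, 21, 35, z, 12), (37, a, 22, 26, s, 17), (37, n, 12, 11, s, 17), (37, t, 33, 39, s, 17), (37, t, 35, 30, s, 17)}.
Selection E >= 25: {(37, t, 33, 39, s, 17), (37, t, 35, 30, s, 17)}
Selection F = t: {(37, t, 33, 39, s, 17), (37, t, 35, 30, s, 17)}
π[C, E]: project onto (C, E) → {(17, 33), (17, 35)}

{(17, 33), (17, 35)}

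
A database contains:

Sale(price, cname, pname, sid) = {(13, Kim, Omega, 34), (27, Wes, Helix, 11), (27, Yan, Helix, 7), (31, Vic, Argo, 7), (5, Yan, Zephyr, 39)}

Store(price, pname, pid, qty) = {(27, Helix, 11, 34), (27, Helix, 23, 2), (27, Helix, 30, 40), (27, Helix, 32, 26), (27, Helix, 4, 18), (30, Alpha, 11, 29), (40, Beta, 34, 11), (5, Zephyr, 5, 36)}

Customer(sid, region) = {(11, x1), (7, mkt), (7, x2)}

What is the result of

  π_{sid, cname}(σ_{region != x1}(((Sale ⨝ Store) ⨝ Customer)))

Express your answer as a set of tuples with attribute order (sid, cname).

{(7, Yan)}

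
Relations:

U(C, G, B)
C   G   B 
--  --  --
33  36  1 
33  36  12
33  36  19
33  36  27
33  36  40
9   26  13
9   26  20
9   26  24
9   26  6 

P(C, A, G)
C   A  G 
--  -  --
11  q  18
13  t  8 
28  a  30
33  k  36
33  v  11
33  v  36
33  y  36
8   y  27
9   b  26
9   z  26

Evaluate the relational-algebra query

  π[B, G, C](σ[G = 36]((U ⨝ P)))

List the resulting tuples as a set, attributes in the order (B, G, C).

{(1, 36, 33), (12, 36, 33), (19, 36, 33), (27, 36, 33), (40, 36, 33)}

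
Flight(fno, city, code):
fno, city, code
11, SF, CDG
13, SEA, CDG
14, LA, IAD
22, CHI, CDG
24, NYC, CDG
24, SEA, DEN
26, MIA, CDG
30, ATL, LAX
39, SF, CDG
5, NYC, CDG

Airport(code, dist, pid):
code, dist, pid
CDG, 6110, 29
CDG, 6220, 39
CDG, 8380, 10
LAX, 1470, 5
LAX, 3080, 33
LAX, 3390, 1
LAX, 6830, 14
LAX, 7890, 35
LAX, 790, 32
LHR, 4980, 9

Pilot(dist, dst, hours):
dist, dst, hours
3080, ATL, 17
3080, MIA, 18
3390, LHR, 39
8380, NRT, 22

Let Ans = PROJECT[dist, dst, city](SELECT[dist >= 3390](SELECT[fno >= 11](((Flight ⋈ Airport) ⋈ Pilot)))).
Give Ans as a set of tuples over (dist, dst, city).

Flight ⋈ Airport (natural join on code): {(11, SF, CDG, 6110, 29), (11, SF, CDG, 6220, 39), (11, SF, CDG, 8380, 10), (13, SEA, CDG, 6110, 29), (13, SEA, CDG, 6220, 39), (13, SEA, CDG, 8380, 10), (22, CHI, CDG, 6110, 29), (22, CHI, CDG, 6220, 39), (22, CHI, CDG, 8380, 10), (24, NYC, CDG, 6110, 29), (24, NYC, CDG, 6220, 39), (24, NYC, CDG, 8380, 10), (26, MIA, CDG, 6110, 29), (26, MIA, CDG, 6220, 39), (26, MIA, CDG, 8380, 10), (30, ATL, LAX, 1470, 5), (30, ATL, LAX, 3080, 33), (30, ATL, LAX, 3390, 1), (30, ATL, LAX, 6830, 14), (30, ATL, LAX, 7890, 35), (30, ATL, LAX, 790, 32), (39, SF, CDG, 6110, 29), (39, SF, CDG, 6220, 39), (39, SF, CDG, 8380, 10), (5, NYC, CDG, 6110, 29), (5, NYC, CDG, 6220, 39), (5, NYC, CDG, 8380, 10)}
(Flight ⋈ Airport) ⋈ Pilot (natural join on dist): {(11, SF, CDG, 8380, 10, NRT, 22), (13, SEA, CDG, 8380, 10, NRT, 22), (22, CHI, CDG, 8380, 10, NRT, 22), (24, NYC, CDG, 8380, 10, NRT, 22), (26, MIA, CDG, 8380, 10, NRT, 22), (30, ATL, LAX, 3080, 33, ATL, 17), (30, ATL, LAX, 3080, 33, MIA, 18), (30, ATL, LAX, 3390, 1, LHR, 39), (39, SF, CDG, 8380, 10, NRT, 22), (5, NYC, CDG, 8380, 10, NRT, 22)}
Filtering on fno >= 11 leaves {(11, SF, CDG, 8380, 10, NRT, 22), (13, SEA, CDG, 8380, 10, NRT, 22), (22, CHI, CDG, 8380, 10, NRT, 22), (24, NYC, CDG, 8380, 10, NRT, 22), (26, MIA, CDG, 8380, 10, NRT, 22), (30, ATL, LAX, 3080, 33, ATL, 17), (30, ATL, LAX, 3080, 33, MIA, 18), (30, ATL, LAX, 3390, 1, LHR, 39), (39, SF, CDG, 8380, 10, NRT, 22)}.
Filtering on dist >= 3390 leaves {(11, SF, CDG, 8380, 10, NRT, 22), (13, SEA, CDG, 8380, 10, NRT, 22), (22, CHI, CDG, 8380, 10, NRT, 22), (24, NYC, CDG, 8380, 10, NRT, 22), (26, MIA, CDG, 8380, 10, NRT, 22), (30, ATL, LAX, 3390, 1, LHR, 39), (39, SF, CDG, 8380, 10, NRT, 22)}.
π_{dist, dst, city} gives {(3390, LHR, ATL), (8380, NRT, CHI), (8380, NRT, MIA), (8380, NRT, NYC), (8380, NRT, SEA), (8380, NRT, SF)} (1 duplicate(s) eliminated).

{(3390, LHR, ATL), (8380, NRT, CHI), (8380, NRT, MIA), (8380, NRT, NYC), (8380, NRT, SEA), (8380, NRT, SF)}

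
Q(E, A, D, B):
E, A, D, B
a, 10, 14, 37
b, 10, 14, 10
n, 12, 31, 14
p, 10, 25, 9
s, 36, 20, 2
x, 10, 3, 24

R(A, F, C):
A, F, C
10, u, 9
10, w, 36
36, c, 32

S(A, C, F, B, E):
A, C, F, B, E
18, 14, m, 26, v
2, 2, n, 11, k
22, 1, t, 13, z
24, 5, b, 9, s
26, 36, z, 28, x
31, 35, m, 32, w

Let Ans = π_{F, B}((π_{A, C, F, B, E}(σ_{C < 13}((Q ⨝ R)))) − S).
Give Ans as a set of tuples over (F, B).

{(u, 10), (u, 24), (u, 37), (u, 9)}

Q ⋈ R (natural join on A): {(a, 10, 14, 37, u, 9), (a, 10, 14, 37, w, 36), (b, 10, 14, 10, u, 9), (b, 10, 14, 10, w, 36), (p, 10, 25, 9, u, 9), (p, 10, 25, 9, w, 36), (s, 36, 20, 2, c, 32), (x, 10, 3, 24, u, 9), (x, 10, 3, 24, w, 36)}
Selection C < 13: {(a, 10, 14, 37, u, 9), (b, 10, 14, 10, u, 9), (p, 10, 25, 9, u, 9), (x, 10, 3, 24, u, 9)}
π[A, C, F, B, E]: project onto (A, C, F, B, E) → {(10, 9, u, 10, b), (10, 9, u, 24, x), (10, 9, u, 37, a), (10, 9, u, 9, p)}
Set difference of the two operands is {(10, 9, u, 10, b), (10, 9, u, 24, x), (10, 9, u, 37, a), (10, 9, u, 9, p)}.
π[F, B]: project onto (F, B) → {(u, 10), (u, 24), (u, 37), (u, 9)}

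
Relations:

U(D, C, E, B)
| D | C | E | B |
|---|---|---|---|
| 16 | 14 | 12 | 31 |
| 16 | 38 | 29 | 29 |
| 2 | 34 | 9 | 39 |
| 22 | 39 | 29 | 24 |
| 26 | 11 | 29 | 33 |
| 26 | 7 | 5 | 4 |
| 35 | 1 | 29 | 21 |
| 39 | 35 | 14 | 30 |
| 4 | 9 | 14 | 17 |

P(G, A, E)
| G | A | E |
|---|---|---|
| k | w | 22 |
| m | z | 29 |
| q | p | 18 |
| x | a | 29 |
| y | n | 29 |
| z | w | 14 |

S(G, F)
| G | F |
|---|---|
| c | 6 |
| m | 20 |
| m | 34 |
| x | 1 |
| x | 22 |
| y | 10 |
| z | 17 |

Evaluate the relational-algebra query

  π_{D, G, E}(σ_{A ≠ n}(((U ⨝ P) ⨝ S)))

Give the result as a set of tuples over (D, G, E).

{(16, m, 29), (16, x, 29), (22, m, 29), (22, x, 29), (26, m, 29), (26, x, 29), (35, m, 29), (35, x, 29), (39, z, 14), (4, z, 14)}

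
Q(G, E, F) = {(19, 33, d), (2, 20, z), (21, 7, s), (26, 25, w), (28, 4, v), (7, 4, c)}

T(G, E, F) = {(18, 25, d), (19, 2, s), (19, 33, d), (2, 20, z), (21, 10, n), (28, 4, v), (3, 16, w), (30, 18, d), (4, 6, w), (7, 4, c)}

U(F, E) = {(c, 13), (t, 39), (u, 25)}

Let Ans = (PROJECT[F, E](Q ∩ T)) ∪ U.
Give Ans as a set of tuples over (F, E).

Intersection: {(19, 33, d), (2, 20, z), (21, 7, s), (26, 25, w), (28, 4, v), (7, 4, c)} with {(18, 25, d), (19, 2, s), (19, 33, d), (2, 20, z), (21, 10, n), (28, 4, v), (3, 16, w), (30, 18, d), (4, 6, w), (7, 4, c)} → {(19, 33, d), (2, 20, z), (28, 4, v), (7, 4, c)}
Keep only column(s) F, E: {(c, 4), (d, 33), (v, 4), (z, 20)}
Union: {(c, 4), (d, 33), (v, 4), (z, 20)} with {(c, 13), (t, 39), (u, 25)} → {(c, 13), (c, 4), (d, 33), (t, 39), (u, 25), (v, 4), (z, 20)}

{(c, 13), (c, 4), (d, 33), (t, 39), (u, 25), (v, 4), (z, 20)}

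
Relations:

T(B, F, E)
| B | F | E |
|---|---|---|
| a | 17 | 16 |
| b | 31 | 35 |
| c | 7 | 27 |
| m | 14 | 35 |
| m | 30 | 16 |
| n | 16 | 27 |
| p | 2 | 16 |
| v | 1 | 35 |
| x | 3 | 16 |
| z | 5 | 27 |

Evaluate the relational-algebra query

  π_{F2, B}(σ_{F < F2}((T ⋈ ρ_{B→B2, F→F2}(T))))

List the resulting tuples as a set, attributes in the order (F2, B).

ρ[B→B2, F→F2]: schema becomes (B2, F2, E); tuples unchanged.
T ⋈ ρ_{B→B2, F→F2}(T) (natural join on E): {(a, 17, 16, a, 17), (a, 17, 16, m, 30), (a, 17, 16, p, 2), (a, 17, 16, x, 3), (b, 31, 35, b, 31), (b, 31, 35, m, 14), (b, 31, 35, v, 1), (c, 7, 27, c, 7), (c, 7, 27, n, 16), (c, 7, 27, z, 5), (m, 14, 35, b, 31), (m, 14, 35, m, 14), (m, 14, 35, v, 1), (m, 30, 16, a, 17), (m, 30, 16, m, 30), (m, 30, 16, p, 2), (m, 30, 16, x, 3), (n, 16, 27, c, 7), (n, 16, 27, n, 16), (n, 16, 27, z, 5), (p, 2, 16, a, 17), (p, 2, 16, m, 30), (p, 2, 16, p, 2), (p, 2, 16, x, 3), (v, 1, 35, b, 31), (v, 1, 35, m, 14), (v, 1, 35, v, 1), (x, 3, 16, a, 17), (x, 3, 16, m, 30), (x, 3, 16, p, 2), (x, 3, 16, x, 3), (z, 5, 27, c, 7), (z, 5, 27, n, 16), (z, 5, 27, z, 5)}
σ[F < F2]: keep tuples satisfying F < F2 → {(a, 17, 16, m, 30), (c, 7, 27, n, 16), (m, 14, 35, b, 31), (p, 2, 16, a, 17), (p, 2, 16, m, 30), (p, 2, 16, x, 3), (v, 1, 35, b, 31), (v, 1, 35, m, 14), (x, 3, 16, a, 17), (x, 3, 16, m, 30), (z, 5, 27, c, 7), (z, 5, 27, n, 16)}
π[F2, B]: project onto (F2, B) → {(14, v), (16, c), (16, z), (17, p), (17, x), (3, p), (30, a), (30, p), (30, x), (31, m), (31, v), (7, z)}

{(14, v), (16, c), (16, z), (17, p), (17, x), (3, p), (30, a), (30, p), (30, x), (31, m), (31, v), (7, z)}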